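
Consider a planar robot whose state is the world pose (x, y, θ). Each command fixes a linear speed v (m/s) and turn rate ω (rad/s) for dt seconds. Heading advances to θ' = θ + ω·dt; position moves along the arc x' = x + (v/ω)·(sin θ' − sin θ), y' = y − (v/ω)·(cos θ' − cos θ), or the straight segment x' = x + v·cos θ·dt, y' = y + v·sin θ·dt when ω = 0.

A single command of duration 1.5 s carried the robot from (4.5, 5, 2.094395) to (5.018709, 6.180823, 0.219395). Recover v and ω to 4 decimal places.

Δθ = 0.219395 − 2.094395 = -1.875000
ω = Δθ/dt = -1.875000/1.5 = -1.2500
R = −Δy/(cos θ' − cos θ) = -0.8000
v = R·ω = -0.8000·-1.2500 = 1.0000

v = 1.0000, ω = -1.2500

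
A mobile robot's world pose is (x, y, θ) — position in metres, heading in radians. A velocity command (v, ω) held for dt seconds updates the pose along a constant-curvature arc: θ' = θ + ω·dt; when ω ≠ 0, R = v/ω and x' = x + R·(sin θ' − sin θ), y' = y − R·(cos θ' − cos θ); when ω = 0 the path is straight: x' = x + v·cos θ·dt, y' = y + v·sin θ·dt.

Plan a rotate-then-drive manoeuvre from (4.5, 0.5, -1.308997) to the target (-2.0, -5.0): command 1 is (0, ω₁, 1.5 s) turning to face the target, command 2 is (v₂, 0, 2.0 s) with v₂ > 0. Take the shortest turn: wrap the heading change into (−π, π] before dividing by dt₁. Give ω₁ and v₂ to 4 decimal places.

ω₁ = -0.7536, v₂ = 4.2573

heading to target = atan2(-5−0.5, -2−4.5) = -2.4393
Δθ = wrap(-2.4393 − -1.3090) = -1.1303; ω₁ = Δθ/dt₁ = -0.7536
distance = √((-2−4.5)² + (-5−0.5)²) = 8.5147; v₂ = distance/dt₂ = 4.2573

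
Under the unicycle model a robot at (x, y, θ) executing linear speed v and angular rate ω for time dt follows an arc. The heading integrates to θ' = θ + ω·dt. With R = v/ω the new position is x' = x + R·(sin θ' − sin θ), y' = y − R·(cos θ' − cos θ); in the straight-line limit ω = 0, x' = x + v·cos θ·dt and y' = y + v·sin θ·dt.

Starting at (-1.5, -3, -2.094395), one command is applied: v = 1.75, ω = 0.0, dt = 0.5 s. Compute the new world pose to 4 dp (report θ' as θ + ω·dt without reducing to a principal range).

θ' = -2.0944 + 0.0·0.5 = -2.0944
ω = 0 → straight: x' = -1.5 + 1.75·cos(-2.0944)·0.5 = -1.9375
y' = -3 + 1.75·sin(-2.0944)·0.5 = -3.7578

(-1.9375, -3.7578, -2.0944)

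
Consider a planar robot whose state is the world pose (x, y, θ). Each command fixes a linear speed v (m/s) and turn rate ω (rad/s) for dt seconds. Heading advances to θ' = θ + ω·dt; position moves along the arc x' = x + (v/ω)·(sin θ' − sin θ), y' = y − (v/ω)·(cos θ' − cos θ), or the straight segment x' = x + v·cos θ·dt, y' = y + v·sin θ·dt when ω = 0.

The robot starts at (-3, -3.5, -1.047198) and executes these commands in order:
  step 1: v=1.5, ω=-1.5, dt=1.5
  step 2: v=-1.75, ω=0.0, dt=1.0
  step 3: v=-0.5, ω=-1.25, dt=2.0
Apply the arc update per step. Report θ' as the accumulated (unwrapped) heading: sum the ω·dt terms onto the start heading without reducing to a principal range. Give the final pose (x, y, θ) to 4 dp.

step 1: θ'=-3.2972 (R=-1.0000) → pose (-4.0210, -4.9879, -3.2972)
step 2: θ'=-3.2972 (straight) → pose (-2.2921, -5.2591, -3.2972)
step 3: θ'=-5.7972 (R=0.4000) → pose (-2.1673, -6.0080, -5.7972)

(-2.1673, -6.0080, -5.7972)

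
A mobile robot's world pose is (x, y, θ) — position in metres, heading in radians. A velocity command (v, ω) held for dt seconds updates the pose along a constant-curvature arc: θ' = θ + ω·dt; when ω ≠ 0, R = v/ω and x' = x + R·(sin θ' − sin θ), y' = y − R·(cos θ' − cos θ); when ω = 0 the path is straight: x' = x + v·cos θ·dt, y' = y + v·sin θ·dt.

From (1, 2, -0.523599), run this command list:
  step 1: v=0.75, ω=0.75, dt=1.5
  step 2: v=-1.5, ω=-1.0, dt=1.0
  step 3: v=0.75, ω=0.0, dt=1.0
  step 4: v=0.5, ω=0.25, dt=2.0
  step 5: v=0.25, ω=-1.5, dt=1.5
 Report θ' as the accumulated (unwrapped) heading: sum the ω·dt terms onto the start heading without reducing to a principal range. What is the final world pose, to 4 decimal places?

step 1: θ'=0.6014 (R=1.0000) → pose (2.0658, 2.0415, 0.6014)
step 2: θ'=-0.3986 (R=1.5000) → pose (0.6349, 1.8959, -0.3986)
step 3: θ'=-0.3986 (straight) → pose (1.3261, 1.6048, -0.3986)
step 4: θ'=0.1014 (R=2.0000) → pose (2.3048, 1.4583, 0.1014)
step 5: θ'=-2.1486 (R=-0.1667) → pose (2.4613, 1.2014, -2.1486)

(2.4613, 1.2014, -2.1486)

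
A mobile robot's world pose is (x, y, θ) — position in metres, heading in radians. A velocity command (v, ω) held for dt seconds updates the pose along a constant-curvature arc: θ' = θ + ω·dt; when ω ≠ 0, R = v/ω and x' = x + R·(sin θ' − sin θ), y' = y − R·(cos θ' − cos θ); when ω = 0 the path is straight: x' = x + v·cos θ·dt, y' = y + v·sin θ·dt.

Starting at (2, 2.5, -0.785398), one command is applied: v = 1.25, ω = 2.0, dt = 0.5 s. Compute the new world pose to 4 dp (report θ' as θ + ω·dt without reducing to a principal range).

(2.5750, 2.3313, 0.2146)

θ' = -0.7854 + 2.0·0.5 = 0.2146
R = v/ω = 1.25/2.0 = 0.6250
x' = 2 + 0.6250·(sin 0.2146 − sin -0.7854) = 2.5750
y' = 2.5 − 0.6250·(cos 0.2146 − cos -0.7854) = 2.3313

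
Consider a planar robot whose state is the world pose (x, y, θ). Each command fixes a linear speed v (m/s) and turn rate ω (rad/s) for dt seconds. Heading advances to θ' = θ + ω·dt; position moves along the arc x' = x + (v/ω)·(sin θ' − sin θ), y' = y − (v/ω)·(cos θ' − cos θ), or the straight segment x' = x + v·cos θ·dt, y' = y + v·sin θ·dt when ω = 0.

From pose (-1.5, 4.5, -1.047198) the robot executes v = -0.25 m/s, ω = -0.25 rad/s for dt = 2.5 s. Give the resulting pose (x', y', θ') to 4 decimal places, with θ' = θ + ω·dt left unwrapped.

θ' = -1.0472 + -0.25·2.5 = -1.6722
R = v/ω = -0.25/-0.25 = 1.0000
x' = -1.5 + 1.0000·(sin -1.6722 − sin -1.0472) = -1.6288
y' = 4.5 − 1.0000·(cos -1.6722 − cos -1.0472) = 5.1012

(-1.6288, 5.1012, -1.6722)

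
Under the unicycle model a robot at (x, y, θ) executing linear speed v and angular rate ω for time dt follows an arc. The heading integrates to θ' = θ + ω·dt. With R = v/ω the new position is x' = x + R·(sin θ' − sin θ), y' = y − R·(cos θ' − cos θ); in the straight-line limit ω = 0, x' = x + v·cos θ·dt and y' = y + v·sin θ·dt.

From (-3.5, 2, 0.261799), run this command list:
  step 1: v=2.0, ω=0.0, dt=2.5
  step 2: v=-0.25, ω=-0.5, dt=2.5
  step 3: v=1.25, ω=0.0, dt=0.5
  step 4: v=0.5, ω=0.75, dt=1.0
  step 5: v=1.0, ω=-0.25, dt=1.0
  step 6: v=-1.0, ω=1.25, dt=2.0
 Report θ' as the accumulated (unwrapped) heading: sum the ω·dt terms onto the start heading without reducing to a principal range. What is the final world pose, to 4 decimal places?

(1.3596, 1.2967, 2.0118)

step 1: θ'=0.2618 (straight) → pose (1.3296, 3.2941, 0.2618)
step 2: θ'=-0.9882 (R=0.5000) → pose (0.7827, 3.5020, -0.9882)
step 3: θ'=-0.9882 (straight) → pose (1.1266, 2.9801, -0.9882)
step 4: θ'=-0.2382 (R=0.6667) → pose (1.5260, 2.6990, -0.2382)
step 5: θ'=-0.4882 (R=-4.0000) → pose (2.4583, 2.3447, -0.4882)
step 6: θ'=2.0118 (R=-0.8000) → pose (1.3596, 1.2967, 2.0118)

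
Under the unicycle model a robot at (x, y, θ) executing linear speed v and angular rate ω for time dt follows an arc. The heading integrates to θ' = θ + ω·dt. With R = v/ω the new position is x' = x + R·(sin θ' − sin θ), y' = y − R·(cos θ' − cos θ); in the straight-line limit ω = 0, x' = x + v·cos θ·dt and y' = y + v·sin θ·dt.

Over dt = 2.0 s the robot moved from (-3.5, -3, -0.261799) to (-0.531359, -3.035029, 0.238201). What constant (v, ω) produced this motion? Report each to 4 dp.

Δθ = 0.238201 − -0.261799 = 0.500000
ω = Δθ/dt = 0.500000/2.0 = 0.2500
R = Δx/(sin θ' − sin θ) = 6.0000
v = R·ω = 6.0000·0.2500 = 1.5000

v = 1.5000, ω = 0.2500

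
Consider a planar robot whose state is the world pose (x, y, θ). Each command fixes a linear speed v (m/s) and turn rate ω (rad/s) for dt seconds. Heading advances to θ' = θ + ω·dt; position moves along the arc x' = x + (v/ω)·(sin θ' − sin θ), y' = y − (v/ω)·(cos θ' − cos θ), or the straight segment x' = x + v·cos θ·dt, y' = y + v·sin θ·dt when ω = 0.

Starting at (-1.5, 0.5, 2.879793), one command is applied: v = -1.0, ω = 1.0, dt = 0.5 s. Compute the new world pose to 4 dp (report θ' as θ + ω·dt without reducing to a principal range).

(-1.0052, 0.4942, 3.3798)

θ' = 2.8798 + 1.0·0.5 = 3.3798
R = v/ω = -1.0/1.0 = -1.0000
x' = -1.5 + -1.0000·(sin 3.3798 − sin 2.8798) = -1.0052
y' = 0.5 − -1.0000·(cos 3.3798 − cos 2.8798) = 0.4942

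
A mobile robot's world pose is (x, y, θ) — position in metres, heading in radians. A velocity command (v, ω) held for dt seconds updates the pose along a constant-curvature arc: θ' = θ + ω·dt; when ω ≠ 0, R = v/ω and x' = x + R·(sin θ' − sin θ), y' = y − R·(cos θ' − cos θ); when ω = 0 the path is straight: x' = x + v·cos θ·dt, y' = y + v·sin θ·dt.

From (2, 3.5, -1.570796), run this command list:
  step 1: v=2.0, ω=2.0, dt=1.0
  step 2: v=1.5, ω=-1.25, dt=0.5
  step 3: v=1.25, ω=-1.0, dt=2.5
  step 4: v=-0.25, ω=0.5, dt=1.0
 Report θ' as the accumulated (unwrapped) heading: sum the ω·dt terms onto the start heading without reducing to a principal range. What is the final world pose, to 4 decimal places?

(4.6347, 0.4813, -2.1958)

step 1: θ'=0.4292 (R=1.0000) → pose (3.4161, 2.5907, 0.4292)
step 2: θ'=-0.1958 (R=-1.2000) → pose (4.1490, 2.6766, -0.1958)
step 3: θ'=-2.6958 (R=-1.2500) → pose (4.4448, 0.3227, -2.6958)
step 4: θ'=-2.1958 (R=-0.5000) → pose (4.6347, 0.4813, -2.1958)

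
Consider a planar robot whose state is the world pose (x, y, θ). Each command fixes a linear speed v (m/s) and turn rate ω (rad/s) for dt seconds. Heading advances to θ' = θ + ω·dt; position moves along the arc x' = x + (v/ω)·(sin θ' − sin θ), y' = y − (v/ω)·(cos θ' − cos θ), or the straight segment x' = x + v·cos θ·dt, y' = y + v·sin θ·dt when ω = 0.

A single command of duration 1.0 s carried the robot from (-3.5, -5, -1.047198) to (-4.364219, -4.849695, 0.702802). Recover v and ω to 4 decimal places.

v = -1.0000, ω = 1.7500

Δθ = 0.702802 − -1.047198 = 1.750000
ω = Δθ/dt = 1.750000/1.0 = 1.7500
R = Δx/(sin θ' − sin θ) = -0.5714
v = R·ω = -0.5714·1.7500 = -1.0000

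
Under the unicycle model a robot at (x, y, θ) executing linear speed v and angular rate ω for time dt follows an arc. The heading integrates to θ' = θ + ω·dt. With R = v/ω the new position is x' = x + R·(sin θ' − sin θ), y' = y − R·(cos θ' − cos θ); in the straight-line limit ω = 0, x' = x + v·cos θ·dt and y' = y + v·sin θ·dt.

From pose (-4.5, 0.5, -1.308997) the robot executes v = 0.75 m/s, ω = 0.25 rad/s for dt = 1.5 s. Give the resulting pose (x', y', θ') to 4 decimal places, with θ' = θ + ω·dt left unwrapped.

(-4.0142, -0.5074, -0.9340)

θ' = -1.3090 + 0.25·1.5 = -0.9340
R = v/ω = 0.75/0.25 = 3.0000
x' = -4.5 + 3.0000·(sin -0.9340 − sin -1.3090) = -4.0142
y' = 0.5 − 3.0000·(cos -0.9340 − cos -1.3090) = -0.5074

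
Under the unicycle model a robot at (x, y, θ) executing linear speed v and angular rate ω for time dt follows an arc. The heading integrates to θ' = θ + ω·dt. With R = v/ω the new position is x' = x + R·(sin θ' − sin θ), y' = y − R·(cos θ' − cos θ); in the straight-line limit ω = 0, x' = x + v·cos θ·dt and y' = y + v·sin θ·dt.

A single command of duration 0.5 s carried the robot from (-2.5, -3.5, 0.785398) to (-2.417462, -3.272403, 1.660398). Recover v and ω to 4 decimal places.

Δθ = 1.660398 − 0.785398 = 0.875000
ω = Δθ/dt = 0.875000/0.5 = 1.7500
R = −Δy/(cos θ' − cos θ) = 0.2857
v = R·ω = 0.2857·1.7500 = 0.5000

v = 0.5000, ω = 1.7500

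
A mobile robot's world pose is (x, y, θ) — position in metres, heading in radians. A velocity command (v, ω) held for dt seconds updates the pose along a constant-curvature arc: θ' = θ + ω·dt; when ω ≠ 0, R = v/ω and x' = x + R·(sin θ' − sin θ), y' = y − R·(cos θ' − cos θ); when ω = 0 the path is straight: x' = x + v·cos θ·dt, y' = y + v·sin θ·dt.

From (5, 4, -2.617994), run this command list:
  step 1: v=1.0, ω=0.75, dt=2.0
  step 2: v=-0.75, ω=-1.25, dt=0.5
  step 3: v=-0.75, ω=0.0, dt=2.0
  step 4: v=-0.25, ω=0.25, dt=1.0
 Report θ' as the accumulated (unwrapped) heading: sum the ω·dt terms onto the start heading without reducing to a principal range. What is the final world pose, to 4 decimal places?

step 1: θ'=-1.1180 (R=1.3333) → pose (4.4677, 2.2620, -1.1180)
step 2: θ'=-1.7430 (R=0.6000) → pose (4.4161, 2.6273, -1.7430)
step 3: θ'=-1.7430 (straight) → pose (4.6731, 4.1051, -1.7430)
step 4: θ'=-1.4930 (R=-1.0000) → pose (4.6849, 4.3542, -1.4930)

(4.6849, 4.3542, -1.4930)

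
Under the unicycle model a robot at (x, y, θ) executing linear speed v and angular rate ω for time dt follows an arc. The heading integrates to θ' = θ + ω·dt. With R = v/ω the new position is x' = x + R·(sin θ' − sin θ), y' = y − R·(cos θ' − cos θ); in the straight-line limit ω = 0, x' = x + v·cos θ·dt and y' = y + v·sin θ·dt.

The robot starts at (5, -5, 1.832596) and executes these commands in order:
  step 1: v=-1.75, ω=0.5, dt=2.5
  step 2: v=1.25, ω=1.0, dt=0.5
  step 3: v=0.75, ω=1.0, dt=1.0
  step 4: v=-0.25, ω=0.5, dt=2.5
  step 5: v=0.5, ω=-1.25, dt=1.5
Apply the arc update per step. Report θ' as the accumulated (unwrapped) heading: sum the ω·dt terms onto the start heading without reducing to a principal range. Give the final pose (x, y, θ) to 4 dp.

(6.9827, -8.4060, 3.9576)

step 1: θ'=3.0826 (R=-3.5000) → pose (8.1744, -7.5880, 3.0826)
step 2: θ'=3.5826 (R=1.2500) → pose (7.5671, -7.7055, 3.5826)
step 3: θ'=4.5826 (R=0.7500) → pose (7.1436, -8.2866, 4.5826)
step 4: θ'=5.8326 (R=-0.5000) → pose (6.8655, -7.7718, 5.8326)
step 5: θ'=3.9576 (R=-0.4000) → pose (6.9827, -8.4060, 3.9576)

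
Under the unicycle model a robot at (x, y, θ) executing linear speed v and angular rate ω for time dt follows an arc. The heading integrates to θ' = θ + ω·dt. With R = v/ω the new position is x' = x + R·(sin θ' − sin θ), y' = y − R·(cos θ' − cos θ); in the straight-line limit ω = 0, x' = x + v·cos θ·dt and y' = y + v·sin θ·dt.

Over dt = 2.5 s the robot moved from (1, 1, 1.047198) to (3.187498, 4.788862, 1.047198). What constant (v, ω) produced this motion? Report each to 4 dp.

v = 1.7500, ω = 0.0000

Δθ = 1.047198 − 1.047198 = 0.000000
ω = Δθ/dt = 0.000000/2.5 = 0.0000
ω = 0 → v = (Δx·cos θ + Δy·sin θ)/dt = 1.7500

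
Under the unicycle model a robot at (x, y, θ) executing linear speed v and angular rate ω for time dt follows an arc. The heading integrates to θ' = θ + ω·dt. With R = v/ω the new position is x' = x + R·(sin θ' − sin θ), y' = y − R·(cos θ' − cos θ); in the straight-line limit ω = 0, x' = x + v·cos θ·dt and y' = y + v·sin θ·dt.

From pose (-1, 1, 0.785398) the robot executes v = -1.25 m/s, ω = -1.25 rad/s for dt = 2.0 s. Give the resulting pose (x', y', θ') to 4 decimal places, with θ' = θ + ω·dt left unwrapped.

θ' = 0.7854 + -1.25·2.0 = -1.7146
R = v/ω = -1.25/-1.25 = 1.0000
x' = -1 + 1.0000·(sin -1.7146 − sin 0.7854) = -2.6968
y' = 1 − 1.0000·(cos -1.7146 − cos 0.7854) = 1.8504

(-2.6968, 1.8504, -1.7146)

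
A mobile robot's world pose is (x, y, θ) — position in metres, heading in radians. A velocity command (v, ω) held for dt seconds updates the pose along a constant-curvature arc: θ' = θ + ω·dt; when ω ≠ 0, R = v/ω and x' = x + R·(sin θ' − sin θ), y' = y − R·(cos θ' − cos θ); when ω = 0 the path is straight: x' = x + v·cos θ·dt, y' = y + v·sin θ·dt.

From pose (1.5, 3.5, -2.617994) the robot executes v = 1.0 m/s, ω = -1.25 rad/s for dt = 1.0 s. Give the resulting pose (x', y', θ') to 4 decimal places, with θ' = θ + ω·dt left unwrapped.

θ' = -2.6180 + -1.25·1.0 = -3.8680
R = v/ω = 1.0/-1.25 = -0.8000
x' = 1.5 + -0.8000·(sin -3.8680 − sin -2.6180) = 0.5687
y' = 3.5 − -0.8000·(cos -3.8680 − cos -2.6180) = 3.5948

(0.5687, 3.5948, -3.8680)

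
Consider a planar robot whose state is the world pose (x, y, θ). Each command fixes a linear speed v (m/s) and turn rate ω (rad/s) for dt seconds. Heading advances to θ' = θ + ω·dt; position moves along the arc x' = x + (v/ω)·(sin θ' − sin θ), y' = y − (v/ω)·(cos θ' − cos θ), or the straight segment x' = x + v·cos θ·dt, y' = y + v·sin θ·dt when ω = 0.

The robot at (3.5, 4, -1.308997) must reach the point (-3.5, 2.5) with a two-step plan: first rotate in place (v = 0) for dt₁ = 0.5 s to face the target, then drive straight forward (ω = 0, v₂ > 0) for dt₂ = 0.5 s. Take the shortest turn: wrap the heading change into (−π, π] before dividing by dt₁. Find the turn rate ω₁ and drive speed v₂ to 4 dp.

ω₁ = -3.2430, v₂ = 14.3178

heading to target = atan2(2.5−4, -3.5−3.5) = -2.9305
Δθ = wrap(-2.9305 − -1.3090) = -1.6215; ω₁ = Δθ/dt₁ = -3.2430
distance = √((-3.5−3.5)² + (2.5−4)²) = 7.1589; v₂ = distance/dt₂ = 14.3178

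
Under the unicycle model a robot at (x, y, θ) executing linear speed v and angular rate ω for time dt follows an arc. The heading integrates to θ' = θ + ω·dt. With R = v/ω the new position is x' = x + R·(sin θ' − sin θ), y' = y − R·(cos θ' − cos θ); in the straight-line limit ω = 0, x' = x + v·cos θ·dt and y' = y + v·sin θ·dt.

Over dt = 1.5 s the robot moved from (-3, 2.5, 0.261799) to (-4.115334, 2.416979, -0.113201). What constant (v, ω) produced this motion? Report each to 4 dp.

v = -0.7500, ω = -0.2500

Δθ = -0.113201 − 0.261799 = -0.375000
ω = Δθ/dt = -0.375000/1.5 = -0.2500
R = Δx/(sin θ' − sin θ) = 3.0000
v = R·ω = 3.0000·-0.2500 = -0.7500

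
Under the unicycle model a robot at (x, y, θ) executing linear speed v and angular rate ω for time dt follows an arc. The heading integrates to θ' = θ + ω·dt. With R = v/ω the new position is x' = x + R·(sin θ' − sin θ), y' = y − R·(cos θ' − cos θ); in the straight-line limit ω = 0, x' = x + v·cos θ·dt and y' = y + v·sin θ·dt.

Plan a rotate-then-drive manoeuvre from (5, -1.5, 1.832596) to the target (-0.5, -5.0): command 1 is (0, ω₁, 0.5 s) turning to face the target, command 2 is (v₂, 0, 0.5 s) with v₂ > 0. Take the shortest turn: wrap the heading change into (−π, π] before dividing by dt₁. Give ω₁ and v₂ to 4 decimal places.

ω₁ = 3.7515, v₂ = 13.0384

heading to target = atan2(-5−-1.5, -0.5−5) = -2.5749
Δθ = wrap(-2.5749 − 1.8326) = 1.8757; ω₁ = Δθ/dt₁ = 3.7515
distance = √((-0.5−5)² + (-5−-1.5)²) = 6.5192; v₂ = distance/dt₂ = 13.0384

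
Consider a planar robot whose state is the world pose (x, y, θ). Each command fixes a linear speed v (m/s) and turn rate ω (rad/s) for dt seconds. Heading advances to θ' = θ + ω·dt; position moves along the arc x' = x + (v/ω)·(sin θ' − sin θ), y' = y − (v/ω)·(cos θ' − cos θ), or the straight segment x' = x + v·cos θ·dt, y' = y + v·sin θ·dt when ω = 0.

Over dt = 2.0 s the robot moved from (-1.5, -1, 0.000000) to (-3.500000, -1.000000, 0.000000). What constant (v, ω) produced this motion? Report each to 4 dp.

Δθ = 0.000000 − 0.000000 = 0.000000
ω = Δθ/dt = 0.000000/2.0 = 0.0000
ω = 0 → v = (Δx·cos θ + Δy·sin θ)/dt = -1.0000

v = -1.0000, ω = 0.0000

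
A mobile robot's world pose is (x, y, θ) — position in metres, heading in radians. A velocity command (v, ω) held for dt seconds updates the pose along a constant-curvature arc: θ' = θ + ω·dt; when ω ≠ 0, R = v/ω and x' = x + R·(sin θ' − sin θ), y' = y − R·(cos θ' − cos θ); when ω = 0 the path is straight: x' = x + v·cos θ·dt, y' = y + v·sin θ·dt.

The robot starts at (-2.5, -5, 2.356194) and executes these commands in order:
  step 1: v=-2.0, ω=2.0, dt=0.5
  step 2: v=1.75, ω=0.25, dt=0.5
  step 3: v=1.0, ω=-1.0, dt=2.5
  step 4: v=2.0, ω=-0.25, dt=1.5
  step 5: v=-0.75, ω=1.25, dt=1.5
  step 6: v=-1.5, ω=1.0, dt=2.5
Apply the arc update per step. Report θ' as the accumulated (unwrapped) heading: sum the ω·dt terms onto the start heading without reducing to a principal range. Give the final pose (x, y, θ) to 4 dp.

step 1: θ'=3.3562 (R=-1.0000) → pose (-1.5799, -5.2700, 3.3562)
step 2: θ'=3.4812 (R=7.0000) → pose (-2.4210, -5.5092, 3.4812)
step 3: θ'=0.9812 (R=-1.0000) → pose (-3.5853, -4.0103, 0.9812)
step 4: θ'=0.6062 (R=-8.0000) → pose (-1.4939, -1.8839, 0.6062)
step 5: θ'=2.4812 (R=-0.6000) → pose (-1.5201, -2.8509, 2.4812)
step 6: θ'=4.9812 (R=-1.5000) → pose (0.8461, -1.2679, 4.9812)

(0.8461, -1.2679, 4.9812)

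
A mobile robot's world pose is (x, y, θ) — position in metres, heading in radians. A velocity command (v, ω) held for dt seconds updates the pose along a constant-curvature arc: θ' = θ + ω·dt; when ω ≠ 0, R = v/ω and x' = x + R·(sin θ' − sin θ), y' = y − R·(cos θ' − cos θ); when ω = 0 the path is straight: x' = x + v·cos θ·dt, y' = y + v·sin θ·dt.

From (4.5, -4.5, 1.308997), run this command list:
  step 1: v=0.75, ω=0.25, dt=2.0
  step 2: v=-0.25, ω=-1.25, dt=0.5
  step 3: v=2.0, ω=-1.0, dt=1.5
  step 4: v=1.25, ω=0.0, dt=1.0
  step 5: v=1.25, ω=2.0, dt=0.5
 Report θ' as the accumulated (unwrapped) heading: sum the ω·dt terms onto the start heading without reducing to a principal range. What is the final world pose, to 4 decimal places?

(8.7594, -2.2706, 0.6840)

step 1: θ'=1.8090 (R=3.0000) → pose (4.5175, -3.0157, 1.8090)
step 2: θ'=1.1840 (R=0.2000) → pose (4.5084, -3.1383, 1.1840)
step 3: θ'=-0.3160 (R=-2.0000) → pose (6.9822, -1.9918, -0.3160)
step 4: θ'=-0.3160 (straight) → pose (8.1703, -2.3803, -0.3160)
step 5: θ'=0.6840 (R=0.6250) → pose (8.7594, -2.2706, 0.6840)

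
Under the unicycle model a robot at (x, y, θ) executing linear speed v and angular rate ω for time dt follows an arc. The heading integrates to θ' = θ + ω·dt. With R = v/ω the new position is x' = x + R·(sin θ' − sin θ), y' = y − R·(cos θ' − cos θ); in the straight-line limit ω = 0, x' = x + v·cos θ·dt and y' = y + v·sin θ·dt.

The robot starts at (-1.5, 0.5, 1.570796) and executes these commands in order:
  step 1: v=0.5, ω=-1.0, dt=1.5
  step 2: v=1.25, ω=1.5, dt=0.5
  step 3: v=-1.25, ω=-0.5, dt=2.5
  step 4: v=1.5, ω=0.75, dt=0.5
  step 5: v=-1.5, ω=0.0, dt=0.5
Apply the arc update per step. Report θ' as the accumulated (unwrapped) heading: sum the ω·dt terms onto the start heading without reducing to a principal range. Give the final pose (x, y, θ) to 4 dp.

step 1: θ'=0.0708 (R=-0.5000) → pose (-1.0354, 0.9987, 0.0708)
step 2: θ'=0.8208 (R=0.8333) → pose (-0.4846, 1.2620, 0.8208)
step 3: θ'=-0.4292 (R=2.5000) → pose (-3.3542, 0.6928, -0.4292)
step 4: θ'=-0.0542 (R=2.0000) → pose (-2.6302, 0.5143, -0.0542)
step 5: θ'=-0.0542 (straight) → pose (-3.3791, 0.5550, -0.0542)

(-3.3791, 0.5550, -0.0542)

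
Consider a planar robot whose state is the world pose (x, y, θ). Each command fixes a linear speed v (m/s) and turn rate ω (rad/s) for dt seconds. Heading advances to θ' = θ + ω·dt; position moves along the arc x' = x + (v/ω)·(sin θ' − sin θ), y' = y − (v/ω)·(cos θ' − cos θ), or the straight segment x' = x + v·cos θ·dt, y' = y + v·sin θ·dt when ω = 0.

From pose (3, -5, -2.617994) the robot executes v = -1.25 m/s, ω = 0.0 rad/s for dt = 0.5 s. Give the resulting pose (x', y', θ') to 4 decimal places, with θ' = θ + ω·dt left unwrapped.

(3.5413, -4.6875, -2.6180)

θ' = -2.6180 + 0.0·0.5 = -2.6180
ω = 0 → straight: x' = 3 + -1.25·cos(-2.6180)·0.5 = 3.5413
y' = -5 + -1.25·sin(-2.6180)·0.5 = -4.6875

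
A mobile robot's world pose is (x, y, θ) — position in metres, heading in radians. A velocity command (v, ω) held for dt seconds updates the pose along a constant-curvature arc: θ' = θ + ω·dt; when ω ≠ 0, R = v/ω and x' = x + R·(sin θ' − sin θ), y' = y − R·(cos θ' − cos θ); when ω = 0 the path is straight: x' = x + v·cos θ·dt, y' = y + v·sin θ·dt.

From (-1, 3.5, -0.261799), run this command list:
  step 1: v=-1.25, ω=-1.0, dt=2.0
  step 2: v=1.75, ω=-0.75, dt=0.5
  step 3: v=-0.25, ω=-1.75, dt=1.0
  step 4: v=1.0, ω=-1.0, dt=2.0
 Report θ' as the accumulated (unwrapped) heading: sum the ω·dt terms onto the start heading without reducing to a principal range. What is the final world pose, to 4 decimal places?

(-1.0540, 6.1840, -6.3868)

step 1: θ'=-2.2618 (R=1.2500) → pose (-1.6397, 5.5040, -2.2618)
step 2: θ'=-2.6368 (R=-2.3333) → pose (-2.3094, 4.9488, -2.6368)
step 3: θ'=-4.3868 (R=0.1429) → pose (-2.1049, 4.8695, -4.3868)
step 4: θ'=-6.3868 (R=-1.0000) → pose (-1.0540, 6.1840, -6.3868)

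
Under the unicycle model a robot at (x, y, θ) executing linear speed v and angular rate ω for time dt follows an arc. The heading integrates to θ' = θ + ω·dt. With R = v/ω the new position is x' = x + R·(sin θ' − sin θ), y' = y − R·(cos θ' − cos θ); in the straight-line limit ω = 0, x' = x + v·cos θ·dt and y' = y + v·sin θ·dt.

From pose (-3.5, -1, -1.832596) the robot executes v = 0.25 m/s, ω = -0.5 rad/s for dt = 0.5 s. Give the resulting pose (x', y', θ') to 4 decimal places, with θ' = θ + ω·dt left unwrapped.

(-3.5470, -1.1155, -2.0826)

θ' = -1.8326 + -0.5·0.5 = -2.0826
R = v/ω = 0.25/-0.5 = -0.5000
x' = -3.5 + -0.5000·(sin -2.0826 − sin -1.8326) = -3.5470
y' = -1 − -0.5000·(cos -2.0826 − cos -1.8326) = -1.1155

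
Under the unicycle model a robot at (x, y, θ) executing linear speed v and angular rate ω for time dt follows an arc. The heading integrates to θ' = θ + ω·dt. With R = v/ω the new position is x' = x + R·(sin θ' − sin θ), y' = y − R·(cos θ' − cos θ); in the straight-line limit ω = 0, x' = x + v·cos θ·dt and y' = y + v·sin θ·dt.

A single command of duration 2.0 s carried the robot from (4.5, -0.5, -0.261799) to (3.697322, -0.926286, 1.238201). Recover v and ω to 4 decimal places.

v = -0.5000, ω = 0.7500

Δθ = 1.238201 − -0.261799 = 1.500000
ω = Δθ/dt = 1.500000/2.0 = 0.7500
R = Δx/(sin θ' − sin θ) = -0.6667
v = R·ω = -0.6667·0.7500 = -0.5000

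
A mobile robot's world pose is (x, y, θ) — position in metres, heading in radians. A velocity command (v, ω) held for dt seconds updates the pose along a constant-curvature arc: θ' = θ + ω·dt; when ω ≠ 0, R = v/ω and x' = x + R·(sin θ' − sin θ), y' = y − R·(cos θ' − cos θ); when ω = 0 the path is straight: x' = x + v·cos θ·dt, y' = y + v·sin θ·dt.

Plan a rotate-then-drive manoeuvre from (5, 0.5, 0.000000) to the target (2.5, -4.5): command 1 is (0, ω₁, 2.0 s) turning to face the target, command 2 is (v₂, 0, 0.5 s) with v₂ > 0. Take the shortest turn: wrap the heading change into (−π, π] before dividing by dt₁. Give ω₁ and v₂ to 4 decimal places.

heading to target = atan2(-4.5−0.5, 2.5−5) = -2.0344
Δθ = wrap(-2.0344 − 0.0000) = -2.0344; ω₁ = Δθ/dt₁ = -1.0172
distance = √((2.5−5)² + (-4.5−0.5)²) = 5.5902; v₂ = distance/dt₂ = 11.1803

ω₁ = -1.0172, v₂ = 11.1803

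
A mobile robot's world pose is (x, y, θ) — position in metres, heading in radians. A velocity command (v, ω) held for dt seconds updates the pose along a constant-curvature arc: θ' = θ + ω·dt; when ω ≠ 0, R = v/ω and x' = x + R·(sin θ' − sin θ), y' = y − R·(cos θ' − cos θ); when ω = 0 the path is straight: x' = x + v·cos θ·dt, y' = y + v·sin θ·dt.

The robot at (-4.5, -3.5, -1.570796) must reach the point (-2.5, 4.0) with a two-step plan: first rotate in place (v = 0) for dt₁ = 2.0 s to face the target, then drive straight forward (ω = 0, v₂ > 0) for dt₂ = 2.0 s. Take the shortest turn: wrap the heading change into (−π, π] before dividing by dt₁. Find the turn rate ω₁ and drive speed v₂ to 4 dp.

heading to target = atan2(4−-3.5, -2.5−-4.5) = 1.3102
Δθ = wrap(1.3102 − -1.5708) = 2.8810; ω₁ = Δθ/dt₁ = 1.4405
distance = √((-2.5−-4.5)² + (4−-3.5)²) = 7.7621; v₂ = distance/dt₂ = 3.8810

ω₁ = 1.4405, v₂ = 3.8810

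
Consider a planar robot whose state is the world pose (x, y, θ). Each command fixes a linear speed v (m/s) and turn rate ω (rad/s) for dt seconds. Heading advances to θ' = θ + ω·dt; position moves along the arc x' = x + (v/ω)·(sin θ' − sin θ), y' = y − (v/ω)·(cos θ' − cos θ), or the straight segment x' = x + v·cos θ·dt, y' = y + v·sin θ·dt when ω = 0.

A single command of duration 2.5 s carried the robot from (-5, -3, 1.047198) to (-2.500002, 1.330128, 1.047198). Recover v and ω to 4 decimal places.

Δθ = 1.047198 − 1.047198 = 0.000000
ω = Δθ/dt = 0.000000/2.5 = 0.0000
ω = 0 → v = (Δx·cos θ + Δy·sin θ)/dt = 2.0000

v = 2.0000, ω = 0.0000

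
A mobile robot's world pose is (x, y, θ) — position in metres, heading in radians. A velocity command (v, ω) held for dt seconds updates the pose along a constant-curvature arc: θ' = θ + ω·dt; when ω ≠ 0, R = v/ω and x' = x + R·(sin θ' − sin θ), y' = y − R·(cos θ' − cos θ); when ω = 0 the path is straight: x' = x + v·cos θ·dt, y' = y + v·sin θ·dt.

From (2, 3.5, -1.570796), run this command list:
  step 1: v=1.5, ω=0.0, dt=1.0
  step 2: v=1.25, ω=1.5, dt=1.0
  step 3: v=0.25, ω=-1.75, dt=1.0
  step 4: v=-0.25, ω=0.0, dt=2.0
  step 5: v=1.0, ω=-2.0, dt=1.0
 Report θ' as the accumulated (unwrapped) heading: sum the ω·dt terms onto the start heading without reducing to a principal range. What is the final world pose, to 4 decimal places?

step 1: θ'=-1.5708 (straight) → pose (2.0000, 2.0000, -1.5708)
step 2: θ'=-0.0708 (R=0.8333) → pose (2.7744, 1.1688, -0.0708)
step 3: θ'=-1.8208 (R=-0.1429) → pose (2.9027, 0.9909, -1.8208)
step 4: θ'=-1.8208 (straight) → pose (3.0264, 1.4754, -1.8208)
step 5: θ'=-3.8208 (R=-0.5000) → pose (2.2279, 1.2100, -3.8208)

(2.2279, 1.2100, -3.8208)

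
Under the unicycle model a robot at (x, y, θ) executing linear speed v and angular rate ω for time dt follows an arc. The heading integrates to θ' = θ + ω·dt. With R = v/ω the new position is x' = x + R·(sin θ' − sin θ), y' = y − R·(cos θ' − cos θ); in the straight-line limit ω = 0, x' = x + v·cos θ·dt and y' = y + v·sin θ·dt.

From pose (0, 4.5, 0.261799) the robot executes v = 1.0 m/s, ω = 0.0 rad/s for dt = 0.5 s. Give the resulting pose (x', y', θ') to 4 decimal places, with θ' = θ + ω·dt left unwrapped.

θ' = 0.2618 + 0.0·0.5 = 0.2618
ω = 0 → straight: x' = 0 + 1.0·cos(0.2618)·0.5 = 0.4830
y' = 4.5 + 1.0·sin(0.2618)·0.5 = 4.6294

(0.4830, 4.6294, 0.2618)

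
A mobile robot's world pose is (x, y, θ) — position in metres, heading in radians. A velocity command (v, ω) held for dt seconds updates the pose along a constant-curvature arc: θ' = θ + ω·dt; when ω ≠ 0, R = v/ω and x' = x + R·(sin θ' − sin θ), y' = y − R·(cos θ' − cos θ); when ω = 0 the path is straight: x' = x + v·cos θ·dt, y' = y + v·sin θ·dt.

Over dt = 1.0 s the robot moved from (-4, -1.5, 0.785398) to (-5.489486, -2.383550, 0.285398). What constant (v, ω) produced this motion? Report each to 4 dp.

v = -1.7500, ω = -0.5000

Δθ = 0.285398 − 0.785398 = -0.500000
ω = Δθ/dt = -0.500000/1.0 = -0.5000
R = Δx/(sin θ' − sin θ) = 3.5000
v = R·ω = 3.5000·-0.5000 = -1.7500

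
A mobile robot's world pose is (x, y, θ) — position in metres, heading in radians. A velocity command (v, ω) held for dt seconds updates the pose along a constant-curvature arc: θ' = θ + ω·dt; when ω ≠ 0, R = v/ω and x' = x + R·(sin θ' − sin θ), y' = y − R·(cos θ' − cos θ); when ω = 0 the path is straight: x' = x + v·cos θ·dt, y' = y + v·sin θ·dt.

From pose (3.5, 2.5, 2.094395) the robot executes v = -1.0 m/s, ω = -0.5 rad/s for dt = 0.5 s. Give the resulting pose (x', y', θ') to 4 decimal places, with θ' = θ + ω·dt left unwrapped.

θ' = 2.0944 + -0.5·0.5 = 1.8444
R = v/ω = -1.0/-0.5 = 2.0000
x' = 3.5 + 2.0000·(sin 1.8444 − sin 2.0944) = 3.6936
y' = 2.5 − 2.0000·(cos 1.8444 − cos 2.0944) = 2.0404

(3.6936, 2.0404, 1.8444)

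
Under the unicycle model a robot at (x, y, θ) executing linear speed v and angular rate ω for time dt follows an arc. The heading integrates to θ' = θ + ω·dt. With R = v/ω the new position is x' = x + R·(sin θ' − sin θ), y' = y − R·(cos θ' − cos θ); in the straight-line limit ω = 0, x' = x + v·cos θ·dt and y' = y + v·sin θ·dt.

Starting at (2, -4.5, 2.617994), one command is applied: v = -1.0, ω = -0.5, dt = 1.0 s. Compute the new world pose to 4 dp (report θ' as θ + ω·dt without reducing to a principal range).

θ' = 2.6180 + -0.5·1.0 = 2.1180
R = v/ω = -1.0/-0.5 = 2.0000
x' = 2 + 2.0000·(sin 2.1180 − sin 2.6180) = 2.7080
y' = -4.5 − 2.0000·(cos 2.1180 − cos 2.6180) = -5.1915

(2.7080, -5.1915, 2.1180)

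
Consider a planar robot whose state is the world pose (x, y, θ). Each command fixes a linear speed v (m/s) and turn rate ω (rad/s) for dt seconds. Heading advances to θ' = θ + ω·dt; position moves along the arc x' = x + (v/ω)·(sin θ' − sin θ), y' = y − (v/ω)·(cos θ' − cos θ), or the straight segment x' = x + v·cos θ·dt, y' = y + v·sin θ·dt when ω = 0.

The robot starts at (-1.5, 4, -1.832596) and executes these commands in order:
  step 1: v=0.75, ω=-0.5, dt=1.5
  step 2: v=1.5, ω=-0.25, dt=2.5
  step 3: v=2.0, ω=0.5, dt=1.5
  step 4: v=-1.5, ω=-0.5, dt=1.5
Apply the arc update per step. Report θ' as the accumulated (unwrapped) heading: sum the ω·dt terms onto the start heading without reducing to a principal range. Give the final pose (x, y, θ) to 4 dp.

step 1: θ'=-2.5826 (R=-1.5000) → pose (-2.1534, 3.1165, -2.5826)
step 2: θ'=-3.2076 (R=-6.0000) → pose (-5.7311, 2.2163, -3.2076)
step 3: θ'=-2.4576 (R=4.0000) → pose (-8.5225, 1.3253, -2.4576)
step 4: θ'=-3.2076 (R=3.0000) → pose (-6.4290, 1.9936, -3.2076)

(-6.4290, 1.9936, -3.2076)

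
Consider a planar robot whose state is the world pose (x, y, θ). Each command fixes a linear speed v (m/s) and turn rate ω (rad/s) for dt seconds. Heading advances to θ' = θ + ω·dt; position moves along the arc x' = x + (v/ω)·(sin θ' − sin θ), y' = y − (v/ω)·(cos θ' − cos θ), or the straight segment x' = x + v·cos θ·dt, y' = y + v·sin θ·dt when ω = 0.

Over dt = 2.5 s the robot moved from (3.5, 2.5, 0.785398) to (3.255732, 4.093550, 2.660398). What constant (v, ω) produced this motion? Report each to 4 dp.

v = 0.7500, ω = 0.7500

Δθ = 2.660398 − 0.785398 = 1.875000
ω = Δθ/dt = 1.875000/2.5 = 0.7500
R = −Δy/(cos θ' − cos θ) = 1.0000
v = R·ω = 1.0000·0.7500 = 0.7500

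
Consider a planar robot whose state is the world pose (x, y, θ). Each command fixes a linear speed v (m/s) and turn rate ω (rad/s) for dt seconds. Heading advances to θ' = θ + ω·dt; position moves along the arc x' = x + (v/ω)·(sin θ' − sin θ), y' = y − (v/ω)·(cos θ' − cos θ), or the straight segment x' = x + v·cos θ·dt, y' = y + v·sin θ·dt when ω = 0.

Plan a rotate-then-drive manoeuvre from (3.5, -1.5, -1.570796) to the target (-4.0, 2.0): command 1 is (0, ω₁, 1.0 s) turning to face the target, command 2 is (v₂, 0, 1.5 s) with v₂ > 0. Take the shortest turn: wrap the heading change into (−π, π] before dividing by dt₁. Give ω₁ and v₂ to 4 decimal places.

heading to target = atan2(2−-1.5, -4−3.5) = 2.7050
Δθ = wrap(2.7050 − -1.5708) = -2.0074; ω₁ = Δθ/dt₁ = -2.0074
distance = √((-4−3.5)² + (2−-1.5)²) = 8.2765; v₂ = distance/dt₂ = 5.5176

ω₁ = -2.0074, v₂ = 5.5176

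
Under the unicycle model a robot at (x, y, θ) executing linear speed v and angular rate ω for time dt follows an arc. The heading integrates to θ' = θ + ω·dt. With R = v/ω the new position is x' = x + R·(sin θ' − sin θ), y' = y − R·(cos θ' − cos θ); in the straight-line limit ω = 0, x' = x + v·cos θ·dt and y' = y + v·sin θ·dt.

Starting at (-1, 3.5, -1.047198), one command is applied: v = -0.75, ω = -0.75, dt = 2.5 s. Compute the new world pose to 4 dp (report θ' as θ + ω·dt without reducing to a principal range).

θ' = -1.0472 + -0.75·2.5 = -2.9222
R = v/ω = -0.75/-0.75 = 1.0000
x' = -1 + 1.0000·(sin -2.9222 − sin -1.0472) = -0.3516
y' = 3.5 − 1.0000·(cos -2.9222 − cos -1.0472) = 4.9760

(-0.3516, 4.9760, -2.9222)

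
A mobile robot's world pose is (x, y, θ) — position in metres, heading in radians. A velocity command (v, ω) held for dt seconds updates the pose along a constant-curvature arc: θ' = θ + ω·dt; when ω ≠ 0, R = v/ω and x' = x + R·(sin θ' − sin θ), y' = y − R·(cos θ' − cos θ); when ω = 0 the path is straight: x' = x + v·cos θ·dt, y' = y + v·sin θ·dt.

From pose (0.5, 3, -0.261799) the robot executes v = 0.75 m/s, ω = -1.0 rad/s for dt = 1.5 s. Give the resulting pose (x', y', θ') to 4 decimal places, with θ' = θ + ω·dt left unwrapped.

θ' = -0.2618 + -1.0·1.5 = -1.7618
R = v/ω = 0.75/-1.0 = -0.7500
x' = 0.5 + -0.7500·(sin -1.7618 − sin -0.2618) = 1.0422
y' = 3 − -0.7500·(cos -1.7618 − cos -0.2618) = 2.1332

(1.0422, 2.1332, -1.7618)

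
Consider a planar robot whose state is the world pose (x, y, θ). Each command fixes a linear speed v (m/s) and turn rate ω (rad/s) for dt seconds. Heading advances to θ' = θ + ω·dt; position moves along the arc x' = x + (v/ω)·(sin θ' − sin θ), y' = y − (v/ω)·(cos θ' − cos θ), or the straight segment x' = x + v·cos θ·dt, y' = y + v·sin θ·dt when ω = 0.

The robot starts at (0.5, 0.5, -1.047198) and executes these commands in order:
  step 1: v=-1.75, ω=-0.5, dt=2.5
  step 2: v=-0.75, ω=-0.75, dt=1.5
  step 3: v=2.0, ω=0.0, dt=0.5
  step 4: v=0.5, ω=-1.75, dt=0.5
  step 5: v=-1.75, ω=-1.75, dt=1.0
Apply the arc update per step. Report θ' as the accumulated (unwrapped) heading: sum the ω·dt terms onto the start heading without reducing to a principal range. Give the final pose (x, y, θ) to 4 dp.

step 1: θ'=-2.2972 (R=3.5000) → pose (0.9146, 4.5746, -2.2972)
step 2: θ'=-3.4222 (R=1.0000) → pose (1.9391, 4.8713, -3.4222)
step 3: θ'=-3.4222 (straight) → pose (0.9782, 5.1483, -3.4222)
step 4: θ'=-4.2972 (R=-0.2857) → pose (0.7959, 5.3076, -4.2972)
step 5: θ'=-6.0472 (R=1.0000) → pose (0.1147, 3.9319, -6.0472)

(0.1147, 3.9319, -6.0472)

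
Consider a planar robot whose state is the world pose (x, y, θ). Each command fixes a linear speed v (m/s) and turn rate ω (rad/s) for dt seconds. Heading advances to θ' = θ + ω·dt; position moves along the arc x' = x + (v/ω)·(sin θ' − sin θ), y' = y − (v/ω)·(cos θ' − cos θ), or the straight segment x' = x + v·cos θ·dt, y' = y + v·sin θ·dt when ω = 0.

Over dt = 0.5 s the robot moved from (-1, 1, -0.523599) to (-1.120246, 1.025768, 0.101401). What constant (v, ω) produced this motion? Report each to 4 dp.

Δθ = 0.101401 − -0.523599 = 0.625000
ω = Δθ/dt = 0.625000/0.5 = 1.2500
R = Δx/(sin θ' − sin θ) = -0.2000
v = R·ω = -0.2000·1.2500 = -0.2500

v = -0.2500, ω = 1.2500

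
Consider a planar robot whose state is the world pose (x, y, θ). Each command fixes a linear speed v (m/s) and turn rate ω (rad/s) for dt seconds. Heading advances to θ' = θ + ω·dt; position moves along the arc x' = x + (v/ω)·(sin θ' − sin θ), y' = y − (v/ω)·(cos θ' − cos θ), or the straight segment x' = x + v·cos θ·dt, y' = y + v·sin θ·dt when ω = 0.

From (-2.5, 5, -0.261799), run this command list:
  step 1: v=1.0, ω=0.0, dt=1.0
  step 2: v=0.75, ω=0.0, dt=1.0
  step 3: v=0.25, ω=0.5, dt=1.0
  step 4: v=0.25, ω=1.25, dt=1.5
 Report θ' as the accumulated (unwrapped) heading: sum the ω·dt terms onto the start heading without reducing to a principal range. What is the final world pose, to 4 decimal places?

(-0.4381, 4.8417, 2.1132)

step 1: θ'=-0.2618 (straight) → pose (-1.5341, 4.7412, -0.2618)
step 2: θ'=-0.2618 (straight) → pose (-0.8096, 4.5471, -0.2618)
step 3: θ'=0.2382 (R=0.5000) → pose (-0.5622, 4.5441, 0.2382)
step 4: θ'=2.1132 (R=0.2000) → pose (-0.4381, 4.8417, 2.1132)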